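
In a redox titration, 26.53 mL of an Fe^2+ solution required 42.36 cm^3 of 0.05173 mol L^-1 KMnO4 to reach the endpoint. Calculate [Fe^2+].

n(KMnO4) = 0.05173 x 0.04236 = 0.002191 mol.
From the balanced equation, 1 mol KMnO4 reacts with 5 mol Fe^2+, so n(Fe^2+) = 0.002191 x 5/1 = 0.01096 mol.
[Fe^2+] = 0.01096 / 0.02653 L = 0.413 M.

0.413 M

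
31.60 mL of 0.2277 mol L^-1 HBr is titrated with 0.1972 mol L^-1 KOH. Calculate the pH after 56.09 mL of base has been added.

12.64

n(acid) = 0.2277 x 0.03160 = 0.007195 mol; n(KOH) added = 0.1972 x 0.05609 = 0.01106 mol.
Base is in excess by 0.01106 - 0.007195 = 0.003866 mol in a total volume of 0.08769 L.
[OH^-] = 0.003866/0.08769 = 0.04408 M, so pOH = 1.36 and pH = 14.00 - 1.36 = 12.64.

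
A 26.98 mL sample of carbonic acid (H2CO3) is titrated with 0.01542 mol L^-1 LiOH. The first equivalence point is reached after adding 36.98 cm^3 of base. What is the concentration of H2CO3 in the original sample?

0.0211 M

n(LiOH) = 0.01542 x 0.03698 = 0.0005702 mol.
At the first equivalence point, 1 mol OH^- react per mol H2CO3, so n(H2CO3) = 0.0005702 / 1 = 0.0005702 mol.
[H2CO3] = 0.0005702 / 0.02698 L = 0.0211 M.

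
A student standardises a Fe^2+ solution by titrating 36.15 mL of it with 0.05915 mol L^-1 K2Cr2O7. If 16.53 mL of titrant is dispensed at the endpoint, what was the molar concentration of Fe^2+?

n(K2Cr2O7) = 0.05915 x 0.01653 = 0.0009777 mol.
From the balanced equation, 1 mol K2Cr2O7 reacts with 6 mol Fe^2+, so n(Fe^2+) = 0.0009777 x 6/1 = 0.005866 mol.
[Fe^2+] = 0.005866 / 0.03615 L = 0.162 M.

0.162 M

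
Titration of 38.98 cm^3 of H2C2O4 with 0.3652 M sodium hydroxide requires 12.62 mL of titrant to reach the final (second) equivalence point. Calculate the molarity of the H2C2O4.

0.0591 M

n(NaOH) = 0.3652 x 0.01262 = 0.004609 mol.
At the final (second) equivalence point, 2 mol OH^- react per mol H2C2O4, so n(H2C2O4) = 0.004609 / 2 = 0.002304 mol.
[H2C2O4] = 0.002304 / 0.03898 L = 0.0591 M.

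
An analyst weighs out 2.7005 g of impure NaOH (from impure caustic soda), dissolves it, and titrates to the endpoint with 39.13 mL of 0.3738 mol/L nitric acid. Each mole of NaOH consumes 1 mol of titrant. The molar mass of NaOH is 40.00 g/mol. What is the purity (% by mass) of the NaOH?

21.7%

n(HNO3) = 0.3738 x 0.03913 = 0.01463 mol.
n(NaOH) = 0.01463 / 1 = 0.01463 mol.
mass of NaOH = 0.01463 x 40.00 = 0.5851 g.
% purity = 0.5851 / 2.7005 x 100 = 21.7%.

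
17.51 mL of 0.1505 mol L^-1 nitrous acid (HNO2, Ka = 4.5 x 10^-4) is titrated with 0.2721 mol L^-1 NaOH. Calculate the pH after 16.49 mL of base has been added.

n(acid) = 0.1505 x 0.01751 = 0.002635 mol; n(NaOH) added = 0.2721 x 0.01649 = 0.004487 mol.
Base is in excess by 0.004487 - 0.002635 = 0.001852 mol in a total volume of 0.03400 L.
[OH^-] = 0.001852/0.03400 = 0.05446 M, so pOH = 1.26 and pH = 14.00 - 1.26 = 12.74.

12.74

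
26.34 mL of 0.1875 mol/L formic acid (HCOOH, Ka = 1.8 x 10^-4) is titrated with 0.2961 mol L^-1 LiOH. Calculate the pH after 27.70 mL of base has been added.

12.78

n(acid) = 0.1875 x 0.02634 = 0.004939 mol; n(LiOH) added = 0.2961 x 0.02770 = 0.008202 mol.
Base is in excess by 0.008202 - 0.004939 = 0.003263 mol in a total volume of 0.05404 L.
[OH^-] = 0.003263/0.05404 = 0.06039 M, so pOH = 1.22 and pH = 14.00 - 1.22 = 12.78.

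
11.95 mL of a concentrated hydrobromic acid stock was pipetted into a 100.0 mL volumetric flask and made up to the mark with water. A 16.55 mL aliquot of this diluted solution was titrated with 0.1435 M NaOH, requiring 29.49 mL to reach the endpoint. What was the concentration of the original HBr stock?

n(NaOH) = 0.1435 x 0.02949 = 0.004232 mol.
n(HBr) in the aliquot = 0.004232 mol.
[diluted HBr] = 0.004232 / 0.01655 = 0.2557 M.
Dilution factor = 100.0/11.95 = 8.368, so [stock] = 0.2557 x 8.368 = 2.14 M.

2.14 M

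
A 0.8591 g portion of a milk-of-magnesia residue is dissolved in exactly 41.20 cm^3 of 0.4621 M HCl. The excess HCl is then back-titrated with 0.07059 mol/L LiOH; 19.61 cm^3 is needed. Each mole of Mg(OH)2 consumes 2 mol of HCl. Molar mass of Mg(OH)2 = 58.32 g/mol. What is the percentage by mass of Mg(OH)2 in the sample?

Total n(HCl) added = 0.4621 x 0.04120 = 0.01904 mol.
n(LiOH) used = 0.07059 x 0.01961 = 0.001384 mol, which equals the excess n(HCl).
So n(HCl) consumed by the sample = 0.01904 - 0.001384 = 0.01765 mol.
n(Mg(OH)2) = 0.01765 / 2 = 0.008827 mol.
mass Mg(OH)2 = 0.008827 x 58.32 = 0.5148 g, so %Mg(OH)2 = 0.5148/0.8591 x 100 = 59.9%.

59.9%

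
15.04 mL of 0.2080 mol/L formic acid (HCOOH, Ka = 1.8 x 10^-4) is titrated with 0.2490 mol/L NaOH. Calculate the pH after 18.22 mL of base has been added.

12.63

n(acid) = 0.2080 x 0.01504 = 0.003128 mol; n(NaOH) added = 0.2490 x 0.01822 = 0.004537 mol.
Base is in excess by 0.004537 - 0.003128 = 0.001408 mol in a total volume of 0.03326 L.
[OH^-] = 0.001408/0.03326 = 0.04235 M, so pOH = 1.37 and pH = 14.00 - 1.37 = 12.63.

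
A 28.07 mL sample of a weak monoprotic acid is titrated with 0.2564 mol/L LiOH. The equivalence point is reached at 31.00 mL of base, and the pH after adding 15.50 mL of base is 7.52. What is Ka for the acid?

3.0 x 10^-8

15.50 mL is half of the equivalence volume, so this is the half-equivalence point where [HA] = [A^-].
At half-equivalence pH = pKa, so pKa = 7.52.
Ka = 10^(-7.52) = 3.0 x 10^-8.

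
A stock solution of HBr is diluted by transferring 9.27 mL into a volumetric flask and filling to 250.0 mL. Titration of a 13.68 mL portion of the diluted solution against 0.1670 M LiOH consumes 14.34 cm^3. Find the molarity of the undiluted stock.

n(LiOH) = 0.1670 x 0.01434 = 0.002395 mol.
n(HBr) in the aliquot = 0.002395 mol.
[diluted HBr] = 0.002395 / 0.01368 = 0.1751 M.
Dilution factor = 250.0/9.270 = 26.97, so [stock] = 0.1751 x 26.97 = 4.72 M.

4.72 M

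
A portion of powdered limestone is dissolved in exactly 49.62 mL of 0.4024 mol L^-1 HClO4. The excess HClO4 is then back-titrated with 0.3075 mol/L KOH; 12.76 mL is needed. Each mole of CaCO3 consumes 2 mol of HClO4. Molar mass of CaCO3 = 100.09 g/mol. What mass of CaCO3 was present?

Total n(HClO4) added = 0.4024 x 0.04962 = 0.01997 mol.
n(KOH) used = 0.3075 x 0.01276 = 0.003924 mol, which equals the excess n(HClO4).
So n(HClO4) consumed by the sample = 0.01997 - 0.003924 = 0.01604 mol.
n(CaCO3) = 0.01604 / 2 = 0.008022 mol.
mass = 0.008022 mol x 100.09 g/mol = 0.803 g.

0.803 g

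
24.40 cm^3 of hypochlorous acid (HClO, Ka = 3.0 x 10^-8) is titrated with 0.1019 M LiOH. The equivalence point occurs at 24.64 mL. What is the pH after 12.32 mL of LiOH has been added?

7.52

12.32 mL is exactly half the equivalence volume (24.64/2), i.e. the half-equivalence point.
There, n(HA) = n(A^-), so pH = pKa = -log(3.0 x 10^-8) = 7.52.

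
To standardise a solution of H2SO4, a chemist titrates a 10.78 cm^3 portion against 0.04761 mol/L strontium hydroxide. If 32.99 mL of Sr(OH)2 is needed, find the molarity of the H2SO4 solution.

0.146 M

n(Sr(OH)2) delivered = 0.04761 x 0.03299 = 0.001571 mol.
For a 1:1 reaction, n(H2SO4) = 0.001571 mol.
[H2SO4] = 0.001571 mol / 0.01078 L = 0.146 M.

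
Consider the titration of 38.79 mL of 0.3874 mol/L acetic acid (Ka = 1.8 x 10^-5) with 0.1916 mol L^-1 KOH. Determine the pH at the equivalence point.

n(CH3COOH) = 0.3874 x 0.03879 = 0.01503 mol; V(KOH) at equivalence = 0.01503/0.1916 = 0.07843 L.
At equivalence all the acid is converted to CH3COO-; total volume = 0.03879 + 0.07843 = 0.1172 L, so [CH3COO-] = 0.01503/0.1172 = 0.1282 M.
Kb = Kw/Ka = 1.0e-14 / 1.8 x 10^-5 = 5.56e-10.
[OH^-] = sqrt(Kb x [CH3COO-]) = sqrt(5.56e-10 x 0.1282) = 8.44e-6 M.
pOH = 5.07, so pH = 14.00 - 5.07 = 8.93.

8.93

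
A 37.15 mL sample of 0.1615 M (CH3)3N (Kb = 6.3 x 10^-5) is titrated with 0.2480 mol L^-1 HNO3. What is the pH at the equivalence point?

n((CH3)3N) = 0.1615 x 0.03715 = 0.006000 mol; V(HNO3) at equivalence = 0.006000/0.2480 = 0.02419 L.
At equivalence the base is fully converted to (CH3)3NH+; total volume = 0.06134 L, so [(CH3)3NH+] = 0.006000/0.06134 = 0.09781 M.
Ka((CH3)3NH+) = Kw/Kb = 1.0e-14 / 6.3 x 10^-5 = 1.59e-10.
[H^+] = sqrt(Ka x [(CH3)3NH+]) = sqrt(1.59e-10 x 0.09781) = 3.94e-6 M.
pH = -log(3.94e-6) = 5.40.

5.40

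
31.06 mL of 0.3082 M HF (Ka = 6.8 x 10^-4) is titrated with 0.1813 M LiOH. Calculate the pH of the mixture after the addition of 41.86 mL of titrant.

Initial n(HF) = 0.3082 x 0.03106 = 0.009573 mol.
n(LiOH) added = 0.1813 x 0.04186 = 0.007589 mol, converting that many moles of HF to F-.
Remaining n(HF) = 0.001983 mol; n(F-) = 0.007589 mol.
By Henderson-Hasselbalch, pH = pKa + log([A^-]/[HA]) = 3.17 + log(0.007589/0.001983) = 3.17 + (+0.58) = 3.75.

3.75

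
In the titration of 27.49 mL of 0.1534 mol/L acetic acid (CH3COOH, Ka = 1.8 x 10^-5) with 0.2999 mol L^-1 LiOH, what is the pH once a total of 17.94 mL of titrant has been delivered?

12.41

n(acid) = 0.1534 x 0.02749 = 0.004217 mol; n(LiOH) added = 0.2999 x 0.01794 = 0.005380 mol.
Base is in excess by 0.005380 - 0.004217 = 0.001163 mol in a total volume of 0.04543 L.
[OH^-] = 0.001163/0.04543 = 0.02561 M, so pOH = 1.59 and pH = 14.00 - 1.59 = 12.41.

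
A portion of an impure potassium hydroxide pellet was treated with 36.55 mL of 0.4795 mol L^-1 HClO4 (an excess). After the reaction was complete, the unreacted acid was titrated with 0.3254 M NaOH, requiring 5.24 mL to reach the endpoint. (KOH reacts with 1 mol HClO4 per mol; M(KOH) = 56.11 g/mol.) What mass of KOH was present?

0.888 g

Total n(HClO4) added = 0.4795 x 0.03655 = 0.01753 mol.
n(NaOH) used = 0.3254 x 0.005240 = 0.001705 mol, which equals the excess n(HClO4).
So n(HClO4) consumed by the sample = 0.01753 - 0.001705 = 0.01582 mol.
n(KOH) = 0.01582 / 1 = 0.01582 mol.
mass = 0.01582 mol x 56.11 g/mol = 0.888 g.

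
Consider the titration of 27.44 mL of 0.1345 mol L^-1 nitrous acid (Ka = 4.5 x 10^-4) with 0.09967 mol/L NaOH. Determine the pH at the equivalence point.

8.05

n(HNO2) = 0.1345 x 0.02744 = 0.003691 mol; V(NaOH) at equivalence = 0.003691/0.09967 = 0.03703 L.
At equivalence all the acid is converted to NO2-; total volume = 0.02744 + 0.03703 = 0.06447 L, so [NO2-] = 0.003691/0.06447 = 0.05725 M.
Kb = Kw/Ka = 1.0e-14 / 4.5 x 10^-4 = 2.22e-11.
[OH^-] = sqrt(Kb x [NO2-]) = sqrt(2.22e-11 x 0.05725) = 1.13e-6 M.
pOH = 5.95, so pH = 14.00 - 5.95 = 8.05.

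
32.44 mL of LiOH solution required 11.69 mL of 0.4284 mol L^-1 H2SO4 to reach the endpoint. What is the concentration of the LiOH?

0.309 M

n(H2SO4) delivered = 0.4284 x 0.01169 = 0.005008 mol.
The reaction is 2 LiOH + 1 H2SO4, so n(LiOH) = 0.005008 x 2/1 = 0.01002 mol.
[LiOH] = 0.01002 mol / 0.03244 L = 0.309 M.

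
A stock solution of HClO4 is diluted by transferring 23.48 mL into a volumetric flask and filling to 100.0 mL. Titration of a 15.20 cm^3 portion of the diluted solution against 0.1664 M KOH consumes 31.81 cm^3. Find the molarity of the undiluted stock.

1.48 M

n(KOH) = 0.1664 x 0.03181 = 0.005293 mol.
n(HClO4) in the aliquot = 0.005293 mol.
[diluted HClO4] = 0.005293 / 0.01520 = 0.3482 M.
Dilution factor = 100.0/23.48 = 4.259, so [stock] = 0.3482 x 4.259 = 1.48 M.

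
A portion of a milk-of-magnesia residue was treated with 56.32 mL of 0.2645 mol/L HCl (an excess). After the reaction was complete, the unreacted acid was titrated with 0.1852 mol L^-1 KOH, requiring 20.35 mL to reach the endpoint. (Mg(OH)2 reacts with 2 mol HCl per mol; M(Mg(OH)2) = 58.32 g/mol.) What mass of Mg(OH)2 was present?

0.324 g

Total n(HCl) added = 0.2645 x 0.05632 = 0.01490 mol.
n(KOH) used = 0.1852 x 0.02035 = 0.003769 mol, which equals the excess n(HCl).
So n(HCl) consumed by the sample = 0.01490 - 0.003769 = 0.01113 mol.
n(Mg(OH)2) = 0.01113 / 2 = 0.005564 mol.
mass = 0.005564 mol x 58.32 g/mol = 0.324 g.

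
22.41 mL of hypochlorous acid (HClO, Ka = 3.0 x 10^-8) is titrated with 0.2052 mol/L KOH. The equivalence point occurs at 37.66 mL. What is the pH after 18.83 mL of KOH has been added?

18.83 mL is exactly half the equivalence volume (37.66/2), i.e. the half-equivalence point.
There, n(HA) = n(A^-), so pH = pKa = -log(3.0 x 10^-8) = 7.52.

7.52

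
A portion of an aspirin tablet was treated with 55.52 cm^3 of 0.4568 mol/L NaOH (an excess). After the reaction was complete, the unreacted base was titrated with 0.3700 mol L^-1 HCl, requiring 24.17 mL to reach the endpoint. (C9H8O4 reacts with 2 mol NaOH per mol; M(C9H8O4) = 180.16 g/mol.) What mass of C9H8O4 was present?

1.48 g

Total n(NaOH) added = 0.4568 x 0.05552 = 0.02536 mol.
n(HCl) used = 0.3700 x 0.02417 = 0.008943 mol, which equals the excess n(NaOH).
So n(NaOH) consumed by the sample = 0.02536 - 0.008943 = 0.01642 mol.
n(C9H8O4) = 0.01642 / 2 = 0.008209 mol.
mass = 0.008209 mol x 180.16 g/mol = 1.48 g.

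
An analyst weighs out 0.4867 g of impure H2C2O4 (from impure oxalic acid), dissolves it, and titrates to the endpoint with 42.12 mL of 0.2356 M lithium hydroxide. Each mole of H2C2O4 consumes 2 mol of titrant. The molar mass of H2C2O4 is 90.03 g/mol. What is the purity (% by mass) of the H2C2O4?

91.8%

n(LiOH) = 0.2356 x 0.04212 = 0.009923 mol.
n(H2C2O4) = 0.009923 / 2 = 0.004962 mol.
mass of H2C2O4 = 0.004962 x 90.03 = 0.4467 g.
% purity = 0.4467 / 0.4867 x 100 = 91.8%.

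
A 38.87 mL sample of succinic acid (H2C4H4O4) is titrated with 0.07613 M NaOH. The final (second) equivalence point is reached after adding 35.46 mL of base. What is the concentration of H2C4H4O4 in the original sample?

0.0347 M

n(NaOH) = 0.07613 x 0.03546 = 0.002700 mol.
At the final (second) equivalence point, 2 mol OH^- react per mol H2C4H4O4, so n(H2C4H4O4) = 0.002700 / 2 = 0.001350 mol.
[H2C4H4O4] = 0.001350 / 0.03887 L = 0.0347 M.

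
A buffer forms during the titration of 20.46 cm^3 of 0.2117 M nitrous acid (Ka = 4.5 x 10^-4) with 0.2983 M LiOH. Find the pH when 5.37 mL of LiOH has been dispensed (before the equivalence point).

3.12

Initial n(HNO2) = 0.2117 x 0.02046 = 0.004331 mol.
n(LiOH) added = 0.2983 x 0.005370 = 0.001602 mol, converting that many moles of HNO2 to NO2-.
Remaining n(HNO2) = 0.002730 mol; n(NO2-) = 0.001602 mol.
By Henderson-Hasselbalch, pH = pKa + log([A^-]/[HA]) = 3.35 + log(0.001602/0.002730) = 3.35 + (-0.23) = 3.12.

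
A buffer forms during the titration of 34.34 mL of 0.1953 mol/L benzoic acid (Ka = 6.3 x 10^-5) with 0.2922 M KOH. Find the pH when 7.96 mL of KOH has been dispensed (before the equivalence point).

3.93

Initial n(C6H5COOH) = 0.1953 x 0.03434 = 0.006707 mol.
n(KOH) added = 0.2922 x 0.007960 = 0.002326 mol, converting that many moles of C6H5COOH to C6H5COO-.
Remaining n(C6H5COOH) = 0.004381 mol; n(C6H5COO-) = 0.002326 mol.
By Henderson-Hasselbalch, pH = pKa + log([A^-]/[HA]) = 4.20 + log(0.002326/0.004381) = 4.20 + (-0.27) = 3.93.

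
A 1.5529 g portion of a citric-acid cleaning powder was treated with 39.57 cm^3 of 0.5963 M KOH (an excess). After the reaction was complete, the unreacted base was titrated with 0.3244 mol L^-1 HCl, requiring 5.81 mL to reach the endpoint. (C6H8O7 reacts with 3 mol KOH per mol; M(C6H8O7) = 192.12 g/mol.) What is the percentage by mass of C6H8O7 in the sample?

89.5%

Total n(KOH) added = 0.5963 x 0.03957 = 0.02360 mol.
n(HCl) used = 0.3244 x 0.005810 = 0.001885 mol, which equals the excess n(KOH).
So n(KOH) consumed by the sample = 0.02360 - 0.001885 = 0.02171 mol.
n(C6H8O7) = 0.02171 / 3 = 0.007237 mol.
mass C6H8O7 = 0.007237 x 192.12 = 1.390 g, so %C6H8O7 = 1.390/1.5529 x 100 = 89.5%.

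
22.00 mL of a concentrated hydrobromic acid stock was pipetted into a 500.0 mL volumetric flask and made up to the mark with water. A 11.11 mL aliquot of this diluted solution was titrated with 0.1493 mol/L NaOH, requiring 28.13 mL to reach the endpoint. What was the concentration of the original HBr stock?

8.59 M

n(NaOH) = 0.1493 x 0.02813 = 0.004200 mol.
n(HBr) in the aliquot = 0.004200 mol.
[diluted HBr] = 0.004200 / 0.01111 = 0.3780 M.
Dilution factor = 500.0/22.00 = 22.73, so [stock] = 0.3780 x 22.73 = 8.59 M.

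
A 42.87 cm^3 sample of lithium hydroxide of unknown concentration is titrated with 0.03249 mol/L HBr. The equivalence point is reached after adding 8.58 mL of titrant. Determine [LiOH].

n(HBr) delivered = 0.03249 x 0.008580 = 0.0002788 mol.
For a 1:1 reaction, n(LiOH) = 0.0002788 mol.
[LiOH] = 0.0002788 mol / 0.04287 L = 0.00650 M.

0.00650 M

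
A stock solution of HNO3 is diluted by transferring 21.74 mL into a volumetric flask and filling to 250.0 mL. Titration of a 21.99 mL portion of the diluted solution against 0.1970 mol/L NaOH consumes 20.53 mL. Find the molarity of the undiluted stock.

2.12 M

n(NaOH) = 0.1970 x 0.02053 = 0.004044 mol.
n(HNO3) in the aliquot = 0.004044 mol.
[diluted HNO3] = 0.004044 / 0.02199 = 0.1839 M.
Dilution factor = 250.0/21.74 = 11.50, so [stock] = 0.1839 x 11.50 = 2.12 M.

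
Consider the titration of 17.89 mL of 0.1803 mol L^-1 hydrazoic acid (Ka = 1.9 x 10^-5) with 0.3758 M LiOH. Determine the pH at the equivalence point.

8.90

n(HN3) = 0.1803 x 0.01789 = 0.003226 mol; V(LiOH) at equivalence = 0.003226/0.3758 = 0.008583 L.
At equivalence all the acid is converted to N3-; total volume = 0.01789 + 0.008583 = 0.02647 L, so [N3-] = 0.003226/0.02647 = 0.1218 M.
Kb = Kw/Ka = 1.0e-14 / 1.9 x 10^-5 = 5.26e-10.
[OH^-] = sqrt(Kb x [N3-]) = sqrt(5.26e-10 x 0.1218) = 8.01e-6 M.
pOH = 5.10, so pH = 14.00 - 5.10 = 8.90.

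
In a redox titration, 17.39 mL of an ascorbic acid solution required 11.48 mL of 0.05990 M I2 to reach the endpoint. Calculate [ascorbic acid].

0.0395 M

n(I2) = 0.05990 x 0.01148 = 0.0006877 mol.
From the balanced equation, 1 mol I2 reacts with 1 mol ascorbic acid, so n(ascorbic acid) = 0.0006877 x 1/1 = 0.0006877 mol.
[ascorbic acid] = 0.0006877 / 0.01739 L = 0.0395 M.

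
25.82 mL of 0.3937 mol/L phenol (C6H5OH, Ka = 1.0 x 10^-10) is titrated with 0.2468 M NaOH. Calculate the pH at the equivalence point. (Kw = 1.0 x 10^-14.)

n(C6H5OH) = 0.3937 x 0.02582 = 0.01017 mol; V(NaOH) at equivalence = 0.01017/0.2468 = 0.04119 L.
At equivalence all the acid is converted to C6H5O-; total volume = 0.02582 + 0.04119 = 0.06701 L, so [C6H5O-] = 0.01017/0.06701 = 0.1517 M.
Kb = Kw/Ka = 1.0e-14 / 1.0 x 10^-10 = 0.000100.
[OH^-] = sqrt(Kb x [C6H5O-]) = sqrt(0.000100 x 0.1517) = 0.00389 M.
pOH = 2.41, so pH = 14.00 - 2.41 = 11.59.

11.59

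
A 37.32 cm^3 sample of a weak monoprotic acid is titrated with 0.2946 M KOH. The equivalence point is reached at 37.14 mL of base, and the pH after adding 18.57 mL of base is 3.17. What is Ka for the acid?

6.8 x 10^-4

18.57 mL is half of the equivalence volume, so this is the half-equivalence point where [HA] = [A^-].
At half-equivalence pH = pKa, so pKa = 3.17.
Ka = 10^(-3.17) = 6.8 x 10^-4.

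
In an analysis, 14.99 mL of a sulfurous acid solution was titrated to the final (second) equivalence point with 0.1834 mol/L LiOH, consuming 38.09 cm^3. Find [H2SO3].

n(LiOH) = 0.1834 x 0.03809 = 0.006986 mol.
At the final (second) equivalence point, 2 mol OH^- react per mol H2SO3, so n(H2SO3) = 0.006986 / 2 = 0.003493 mol.
[H2SO3] = 0.003493 / 0.01499 L = 0.233 M.

0.233 M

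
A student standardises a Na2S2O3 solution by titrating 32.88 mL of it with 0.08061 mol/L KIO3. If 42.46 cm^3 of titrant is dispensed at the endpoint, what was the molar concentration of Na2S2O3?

0.625 M

n(KIO3) = 0.08061 x 0.04246 = 0.003423 mol.
From the balanced equation, 1 mol KIO3 reacts with 6 mol Na2S2O3, so n(Na2S2O3) = 0.003423 x 6/1 = 0.02054 mol.
[Na2S2O3] = 0.02054 / 0.03288 L = 0.625 M.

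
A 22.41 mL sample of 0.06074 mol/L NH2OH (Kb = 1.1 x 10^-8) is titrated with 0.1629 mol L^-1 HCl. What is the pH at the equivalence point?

n(NH2OH) = 0.06074 x 0.02241 = 0.001361 mol; V(HCl) at equivalence = 0.001361/0.1629 = 0.008356 L.
At equivalence the base is fully converted to NH3OH+; total volume = 0.03077 L, so [NH3OH+] = 0.001361/0.03077 = 0.04424 M.
Ka(NH3OH+) = Kw/Kb = 1.0e-14 / 1.1 x 10^-8 = 9.09e-7.
[H^+] = sqrt(Ka x [NH3OH+]) = sqrt(9.09e-7 x 0.04424) = 0.000201 M.
pH = -log(0.000201) = 3.70.

3.70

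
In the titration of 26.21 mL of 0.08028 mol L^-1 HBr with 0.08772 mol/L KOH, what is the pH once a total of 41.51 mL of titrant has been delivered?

n(acid) = 0.08028 x 0.02621 = 0.002104 mol; n(KOH) added = 0.08772 x 0.04151 = 0.003641 mol.
Base is in excess by 0.003641 - 0.002104 = 0.001537 mol in a total volume of 0.06772 L.
[OH^-] = 0.001537/0.06772 = 0.02270 M, so pOH = 1.64 and pH = 14.00 - 1.64 = 12.36.

12.36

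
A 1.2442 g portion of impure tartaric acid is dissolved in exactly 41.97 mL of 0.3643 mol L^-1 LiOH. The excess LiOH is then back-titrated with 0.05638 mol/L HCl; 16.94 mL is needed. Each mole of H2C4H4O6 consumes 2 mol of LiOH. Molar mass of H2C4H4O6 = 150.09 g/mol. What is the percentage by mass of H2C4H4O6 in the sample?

Total n(LiOH) added = 0.3643 x 0.04197 = 0.01529 mol.
n(HCl) used = 0.05638 x 0.01694 = 0.0009551 mol, which equals the excess n(LiOH).
So n(LiOH) consumed by the sample = 0.01529 - 0.0009551 = 0.01433 mol.
n(H2C4H4O6) = 0.01433 / 2 = 0.007167 mol.
mass H2C4H4O6 = 0.007167 x 150.09 = 1.076 g, so %H2C4H4O6 = 1.076/1.2442 x 100 = 86.5%.

86.5%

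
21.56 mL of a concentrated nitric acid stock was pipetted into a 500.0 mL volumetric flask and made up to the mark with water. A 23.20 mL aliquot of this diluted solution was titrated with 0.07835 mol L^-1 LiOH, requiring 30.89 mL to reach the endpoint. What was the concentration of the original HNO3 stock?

n(LiOH) = 0.07835 x 0.03089 = 0.002420 mol.
n(HNO3) in the aliquot = 0.002420 mol.
[diluted HNO3] = 0.002420 / 0.02320 = 0.1043 M.
Dilution factor = 500.0/21.56 = 23.19, so [stock] = 0.1043 x 23.19 = 2.42 M.

2.42 M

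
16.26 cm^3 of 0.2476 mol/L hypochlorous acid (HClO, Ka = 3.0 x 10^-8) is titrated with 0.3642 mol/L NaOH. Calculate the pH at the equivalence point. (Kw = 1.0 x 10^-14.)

n(HClO) = 0.2476 x 0.01626 = 0.004026 mol; V(NaOH) at equivalence = 0.004026/0.3642 = 0.01105 L.
At equivalence all the acid is converted to ClO-; total volume = 0.01626 + 0.01105 = 0.02731 L, so [ClO-] = 0.004026/0.02731 = 0.1474 M.
Kb = Kw/Ka = 1.0e-14 / 3.0 x 10^-8 = 3.33e-7.
[OH^-] = sqrt(Kb x [ClO-]) = sqrt(3.33e-7 x 0.1474) = 0.000222 M.
pOH = 3.65, so pH = 14.00 - 3.65 = 10.35.

10.35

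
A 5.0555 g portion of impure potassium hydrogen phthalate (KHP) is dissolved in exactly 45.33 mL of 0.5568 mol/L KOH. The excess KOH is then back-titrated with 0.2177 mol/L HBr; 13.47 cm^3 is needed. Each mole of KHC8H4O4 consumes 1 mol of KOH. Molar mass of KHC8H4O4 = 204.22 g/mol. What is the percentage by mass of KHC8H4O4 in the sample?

90.1%

Total n(KOH) added = 0.5568 x 0.04533 = 0.02524 mol.
n(HBr) used = 0.2177 x 0.01347 = 0.002932 mol, which equals the excess n(KOH).
So n(KOH) consumed by the sample = 0.02524 - 0.002932 = 0.02231 mol.
n(KHC8H4O4) = 0.02231 / 1 = 0.02231 mol.
mass KHC8H4O4 = 0.02231 x 204.22 = 4.556 g, so %KHC8H4O4 = 4.556/5.0555 x 100 = 90.1%.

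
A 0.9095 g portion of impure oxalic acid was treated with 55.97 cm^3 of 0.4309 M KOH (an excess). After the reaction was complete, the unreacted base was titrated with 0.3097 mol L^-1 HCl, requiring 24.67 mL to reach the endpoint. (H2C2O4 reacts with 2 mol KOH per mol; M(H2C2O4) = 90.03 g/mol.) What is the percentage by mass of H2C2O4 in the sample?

81.6%

Total n(KOH) added = 0.4309 x 0.05597 = 0.02412 mol.
n(HCl) used = 0.3097 x 0.02467 = 0.007640 mol, which equals the excess n(KOH).
So n(KOH) consumed by the sample = 0.02412 - 0.007640 = 0.01648 mol.
n(H2C2O4) = 0.01648 / 2 = 0.008239 mol.
mass H2C2O4 = 0.008239 x 90.03 = 0.7417 g, so %H2C2O4 = 0.7417/0.9095 x 100 = 81.6%.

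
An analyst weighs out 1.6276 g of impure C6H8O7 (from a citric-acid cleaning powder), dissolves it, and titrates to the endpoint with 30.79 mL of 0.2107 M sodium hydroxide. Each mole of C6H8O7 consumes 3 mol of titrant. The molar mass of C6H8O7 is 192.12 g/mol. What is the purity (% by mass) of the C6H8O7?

25.5%

n(NaOH) = 0.2107 x 0.03079 = 0.006487 mol.
n(C6H8O7) = 0.006487 / 3 = 0.002162 mol.
mass of C6H8O7 = 0.002162 x 192.12 = 0.4155 g.
% purity = 0.4155 / 1.6276 x 100 = 25.5%.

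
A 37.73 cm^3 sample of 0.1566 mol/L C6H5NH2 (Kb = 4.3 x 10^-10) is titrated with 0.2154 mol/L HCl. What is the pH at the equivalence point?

2.84

n(C6H5NH2) = 0.1566 x 0.03773 = 0.005909 mol; V(HCl) at equivalence = 0.005909/0.2154 = 0.02743 L.
At equivalence the base is fully converted to C6H5NH3+; total volume = 0.06516 L, so [C6H5NH3+] = 0.005909/0.06516 = 0.09068 M.
Ka(C6H5NH3+) = Kw/Kb = 1.0e-14 / 4.3 x 10^-10 = 2.33e-5.
[H^+] = sqrt(Ka x [C6H5NH3+]) = sqrt(2.33e-5 x 0.09068) = 0.00145 M.
pH = -log(0.00145) = 2.84.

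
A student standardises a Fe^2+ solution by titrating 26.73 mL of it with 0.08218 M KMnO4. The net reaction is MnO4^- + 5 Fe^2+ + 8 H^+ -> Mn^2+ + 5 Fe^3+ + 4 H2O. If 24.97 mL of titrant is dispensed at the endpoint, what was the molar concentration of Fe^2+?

0.384 M

n(KMnO4) = 0.08218 x 0.02497 = 0.002052 mol.
From the balanced equation, 1 mol KMnO4 reacts with 5 mol Fe^2+, so n(Fe^2+) = 0.002052 x 5/1 = 0.01026 mol.
[Fe^2+] = 0.01026 / 0.02673 L = 0.384 M.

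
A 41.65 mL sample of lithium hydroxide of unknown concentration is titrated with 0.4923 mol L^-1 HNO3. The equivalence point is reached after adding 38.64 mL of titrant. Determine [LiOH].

n(HNO3) delivered = 0.4923 x 0.03864 = 0.01902 mol.
For a 1:1 reaction, n(LiOH) = 0.01902 mol.
[LiOH] = 0.01902 mol / 0.04165 L = 0.457 M.

0.457 M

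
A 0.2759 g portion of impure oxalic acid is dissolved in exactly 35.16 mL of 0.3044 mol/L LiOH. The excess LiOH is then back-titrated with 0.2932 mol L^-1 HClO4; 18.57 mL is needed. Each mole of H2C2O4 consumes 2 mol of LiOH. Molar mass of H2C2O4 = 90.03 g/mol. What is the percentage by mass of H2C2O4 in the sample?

85.8%

Total n(LiOH) added = 0.3044 x 0.03516 = 0.01070 mol.
n(HClO4) used = 0.2932 x 0.01857 = 0.005445 mol, which equals the excess n(LiOH).
So n(LiOH) consumed by the sample = 0.01070 - 0.005445 = 0.005258 mol.
n(H2C2O4) = 0.005258 / 2 = 0.002629 mol.
mass H2C2O4 = 0.002629 x 90.03 = 0.2367 g, so %H2C2O4 = 0.2367/0.2759 x 100 = 85.8%.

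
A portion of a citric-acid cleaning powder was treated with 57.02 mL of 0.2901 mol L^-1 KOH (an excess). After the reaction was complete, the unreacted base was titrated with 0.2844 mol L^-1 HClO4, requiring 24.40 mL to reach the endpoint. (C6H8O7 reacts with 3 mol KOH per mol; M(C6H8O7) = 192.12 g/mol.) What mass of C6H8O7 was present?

0.615 g

Total n(KOH) added = 0.2901 x 0.05702 = 0.01654 mol.
n(HClO4) used = 0.2844 x 0.02440 = 0.006939 mol, which equals the excess n(KOH).
So n(KOH) consumed by the sample = 0.01654 - 0.006939 = 0.009602 mol.
n(C6H8O7) = 0.009602 / 3 = 0.003201 mol.
mass = 0.003201 mol x 192.12 g/mol = 0.615 g.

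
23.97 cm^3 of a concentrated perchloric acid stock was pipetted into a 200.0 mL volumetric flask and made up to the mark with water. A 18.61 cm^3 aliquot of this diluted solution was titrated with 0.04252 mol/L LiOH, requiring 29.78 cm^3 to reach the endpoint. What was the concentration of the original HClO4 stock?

0.568 M

n(LiOH) = 0.04252 x 0.02978 = 0.001266 mol.
n(HClO4) in the aliquot = 0.001266 mol.
[diluted HClO4] = 0.001266 / 0.01861 = 0.06804 M.
Dilution factor = 200.0/23.97 = 8.344, so [stock] = 0.06804 x 8.344 = 0.568 M.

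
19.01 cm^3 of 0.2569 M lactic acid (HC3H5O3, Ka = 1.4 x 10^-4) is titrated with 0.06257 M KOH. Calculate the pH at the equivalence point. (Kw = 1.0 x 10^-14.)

n(HC3H5O3) = 0.2569 x 0.01901 = 0.004884 mol; V(KOH) at equivalence = 0.004884/0.06257 = 0.07805 L.
At equivalence all the acid is converted to C3H5O3-; total volume = 0.01901 + 0.07805 = 0.09706 L, so [C3H5O3-] = 0.004884/0.09706 = 0.05032 M.
Kb = Kw/Ka = 1.0e-14 / 1.4 x 10^-4 = 7.14e-11.
[OH^-] = sqrt(Kb x [C3H5O3-]) = sqrt(7.14e-11 x 0.05032) = 1.90e-6 M.
pOH = 5.72, so pH = 14.00 - 5.72 = 8.28.

8.28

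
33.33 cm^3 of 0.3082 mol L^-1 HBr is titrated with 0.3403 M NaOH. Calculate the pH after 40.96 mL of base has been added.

12.69

n(acid) = 0.3082 x 0.03333 = 0.01027 mol; n(NaOH) added = 0.3403 x 0.04096 = 0.01394 mol.
Base is in excess by 0.01394 - 0.01027 = 0.003666 mol in a total volume of 0.07429 L.
[OH^-] = 0.003666/0.07429 = 0.04935 M, so pOH = 1.31 and pH = 14.00 - 1.31 = 12.69.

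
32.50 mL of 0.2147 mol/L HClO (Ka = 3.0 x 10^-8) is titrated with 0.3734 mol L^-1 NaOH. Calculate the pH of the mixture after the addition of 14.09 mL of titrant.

8.01

Initial n(HClO) = 0.2147 x 0.03250 = 0.006978 mol.
n(NaOH) added = 0.3734 x 0.01409 = 0.005261 mol, converting that many moles of HClO to ClO-.
Remaining n(HClO) = 0.001717 mol; n(ClO-) = 0.005261 mol.
By Henderson-Hasselbalch, pH = pKa + log([A^-]/[HA]) = 7.52 + log(0.005261/0.001717) = 7.52 + (+0.49) = 8.01.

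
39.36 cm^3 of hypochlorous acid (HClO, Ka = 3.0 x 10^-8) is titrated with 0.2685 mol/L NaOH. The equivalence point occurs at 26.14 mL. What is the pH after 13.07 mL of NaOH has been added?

13.07 mL is exactly half the equivalence volume (26.14/2), i.e. the half-equivalence point.
There, n(HA) = n(A^-), so pH = pKa = -log(3.0 x 10^-8) = 7.52.

7.52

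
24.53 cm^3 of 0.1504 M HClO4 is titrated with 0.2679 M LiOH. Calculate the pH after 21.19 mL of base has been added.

12.64

n(acid) = 0.1504 x 0.02453 = 0.003689 mol; n(LiOH) added = 0.2679 x 0.02119 = 0.005677 mol.
Base is in excess by 0.005677 - 0.003689 = 0.001987 mol in a total volume of 0.04572 L.
[OH^-] = 0.001987/0.04572 = 0.04347 M, so pOH = 1.36 and pH = 14.00 - 1.36 = 12.64.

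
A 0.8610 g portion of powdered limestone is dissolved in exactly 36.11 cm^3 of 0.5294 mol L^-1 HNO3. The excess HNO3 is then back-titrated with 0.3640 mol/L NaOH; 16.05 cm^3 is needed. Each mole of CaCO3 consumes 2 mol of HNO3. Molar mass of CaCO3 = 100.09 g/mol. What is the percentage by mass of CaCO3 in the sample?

Total n(HNO3) added = 0.5294 x 0.03611 = 0.01912 mol.
n(NaOH) used = 0.3640 x 0.01605 = 0.005842 mol, which equals the excess n(HNO3).
So n(HNO3) consumed by the sample = 0.01912 - 0.005842 = 0.01327 mol.
n(CaCO3) = 0.01327 / 2 = 0.006637 mol.
mass CaCO3 = 0.006637 x 100.09 = 0.6643 g, so %CaCO3 = 0.6643/0.8610 x 100 = 77.2%.

77.2%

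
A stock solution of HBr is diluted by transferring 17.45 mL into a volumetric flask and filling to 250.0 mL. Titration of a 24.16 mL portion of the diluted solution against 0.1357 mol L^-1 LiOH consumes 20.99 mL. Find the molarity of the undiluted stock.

1.69 M

n(LiOH) = 0.1357 x 0.02099 = 0.002848 mol.
n(HBr) in the aliquot = 0.002848 mol.
[diluted HBr] = 0.002848 / 0.02416 = 0.1179 M.
Dilution factor = 250.0/17.45 = 14.33, so [stock] = 0.1179 x 14.33 = 1.69 M.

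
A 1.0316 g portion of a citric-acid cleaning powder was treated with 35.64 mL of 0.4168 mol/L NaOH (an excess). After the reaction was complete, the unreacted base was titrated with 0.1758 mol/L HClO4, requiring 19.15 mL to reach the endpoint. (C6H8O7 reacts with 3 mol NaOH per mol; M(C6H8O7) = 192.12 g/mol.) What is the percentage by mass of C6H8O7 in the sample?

Total n(NaOH) added = 0.4168 x 0.03564 = 0.01485 mol.
n(HClO4) used = 0.1758 x 0.01915 = 0.003367 mol, which equals the excess n(NaOH).
So n(NaOH) consumed by the sample = 0.01485 - 0.003367 = 0.01149 mol.
n(C6H8O7) = 0.01149 / 3 = 0.003829 mol.
mass C6H8O7 = 0.003829 x 192.12 = 0.7357 g, so %C6H8O7 = 0.7357/1.0316 x 100 = 71.3%.

71.3%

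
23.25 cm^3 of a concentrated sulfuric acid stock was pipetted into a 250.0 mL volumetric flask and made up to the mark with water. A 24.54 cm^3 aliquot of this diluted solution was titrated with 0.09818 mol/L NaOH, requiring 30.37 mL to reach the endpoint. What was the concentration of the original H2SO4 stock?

0.653 M

n(NaOH) = 0.09818 x 0.03037 = 0.002982 mol.
n(H2SO4) in the aliquot = 0.002982 x 1/2 = 0.001491 mol.
[diluted H2SO4] = 0.001491 / 0.02454 = 0.06075 M.
Dilution factor = 250.0/23.25 = 10.75, so [stock] = 0.06075 x 10.75 = 0.653 M.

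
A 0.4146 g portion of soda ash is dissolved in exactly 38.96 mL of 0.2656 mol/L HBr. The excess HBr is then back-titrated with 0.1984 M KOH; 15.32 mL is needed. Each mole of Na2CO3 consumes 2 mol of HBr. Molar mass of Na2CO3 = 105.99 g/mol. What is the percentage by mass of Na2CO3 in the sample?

Total n(HBr) added = 0.2656 x 0.03896 = 0.01035 mol.
n(KOH) used = 0.1984 x 0.01532 = 0.003039 mol, which equals the excess n(HBr).
So n(HBr) consumed by the sample = 0.01035 - 0.003039 = 0.007308 mol.
n(Na2CO3) = 0.007308 / 2 = 0.003654 mol.
mass Na2CO3 = 0.003654 x 105.99 = 0.3873 g, so %Na2CO3 = 0.3873/0.4146 x 100 = 93.4%.

93.4%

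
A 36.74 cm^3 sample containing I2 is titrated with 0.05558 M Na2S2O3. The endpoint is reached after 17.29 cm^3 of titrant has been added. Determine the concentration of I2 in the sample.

n(Na2S2O3) = 0.05558 x 0.01729 = 0.0009610 mol.
From the balanced equation, 2 mol Na2S2O3 reacts with 1 mol I2, so n(I2) = 0.0009610 x 1/2 = 0.0004805 mol.
[I2] = 0.0004805 / 0.03674 L = 0.0131 M.

0.0131 M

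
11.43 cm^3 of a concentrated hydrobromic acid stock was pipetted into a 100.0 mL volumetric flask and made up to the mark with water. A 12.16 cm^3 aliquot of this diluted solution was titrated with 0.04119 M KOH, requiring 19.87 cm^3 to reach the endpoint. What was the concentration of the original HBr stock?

n(KOH) = 0.04119 x 0.01987 = 0.0008184 mol.
n(HBr) in the aliquot = 0.0008184 mol.
[diluted HBr] = 0.0008184 / 0.01216 = 0.06731 M.
Dilution factor = 100.0/11.43 = 8.749, so [stock] = 0.06731 x 8.749 = 0.589 M.

0.589 M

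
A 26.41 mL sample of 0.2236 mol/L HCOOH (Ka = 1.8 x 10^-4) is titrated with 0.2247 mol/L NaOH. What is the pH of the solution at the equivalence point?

n(HCOOH) = 0.2236 x 0.02641 = 0.005905 mol; V(NaOH) at equivalence = 0.005905/0.2247 = 0.02628 L.
At equivalence all the acid is converted to HCOO-; total volume = 0.02641 + 0.02628 = 0.05269 L, so [HCOO-] = 0.005905/0.05269 = 0.1121 M.
Kb = Kw/Ka = 1.0e-14 / 1.8 x 10^-4 = 5.56e-11.
[OH^-] = sqrt(Kb x [HCOO-]) = sqrt(5.56e-11 x 0.1121) = 2.50e-6 M.
pOH = 5.60, so pH = 14.00 - 5.60 = 8.40.

8.40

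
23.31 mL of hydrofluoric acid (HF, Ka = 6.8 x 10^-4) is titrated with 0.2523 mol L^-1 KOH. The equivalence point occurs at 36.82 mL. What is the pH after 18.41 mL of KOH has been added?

3.17

18.41 mL is exactly half the equivalence volume (36.82/2), i.e. the half-equivalence point.
There, n(HA) = n(A^-), so pH = pKa = -log(6.8 x 10^-4) = 3.17.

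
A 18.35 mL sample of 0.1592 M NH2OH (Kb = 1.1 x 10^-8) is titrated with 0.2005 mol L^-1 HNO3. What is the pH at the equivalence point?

3.55

n(NH2OH) = 0.1592 x 0.01835 = 0.002921 mol; V(HNO3) at equivalence = 0.002921/0.2005 = 0.01457 L.
At equivalence the base is fully converted to NH3OH+; total volume = 0.03292 L, so [NH3OH+] = 0.002921/0.03292 = 0.08874 M.
Ka(NH3OH+) = Kw/Kb = 1.0e-14 / 1.1 x 10^-8 = 9.09e-7.
[H^+] = sqrt(Ka x [NH3OH+]) = sqrt(9.09e-7 x 0.08874) = 0.000284 M.
pH = -log(0.000284) = 3.55.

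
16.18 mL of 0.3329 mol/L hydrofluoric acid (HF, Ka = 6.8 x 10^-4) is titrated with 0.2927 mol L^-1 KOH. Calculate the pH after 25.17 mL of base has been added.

n(acid) = 0.3329 x 0.01618 = 0.005386 mol; n(KOH) added = 0.2927 x 0.02517 = 0.007367 mol.
Base is in excess by 0.007367 - 0.005386 = 0.001981 mol in a total volume of 0.04135 L.
[OH^-] = 0.001981/0.04135 = 0.04791 M, so pOH = 1.32 and pH = 14.00 - 1.32 = 12.68.

12.68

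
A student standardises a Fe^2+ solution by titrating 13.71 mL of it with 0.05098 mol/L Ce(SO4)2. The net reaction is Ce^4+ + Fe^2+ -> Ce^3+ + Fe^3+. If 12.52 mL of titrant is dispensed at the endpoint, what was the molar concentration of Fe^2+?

0.0466 M

n(Ce(SO4)2) = 0.05098 x 0.01252 = 0.0006383 mol.
From the balanced equation, 1 mol Ce(SO4)2 reacts with 1 mol Fe^2+, so n(Fe^2+) = 0.0006383 x 1/1 = 0.0006383 mol.
[Fe^2+] = 0.0006383 / 0.01371 L = 0.0466 M.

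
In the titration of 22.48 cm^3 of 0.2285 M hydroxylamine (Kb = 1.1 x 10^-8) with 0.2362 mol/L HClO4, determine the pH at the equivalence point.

n(NH2OH) = 0.2285 x 0.02248 = 0.005137 mol; V(HClO4) at equivalence = 0.005137/0.2362 = 0.02175 L.
At equivalence the base is fully converted to NH3OH+; total volume = 0.04423 L, so [NH3OH+] = 0.005137/0.04423 = 0.1161 M.
Ka(NH3OH+) = Kw/Kb = 1.0e-14 / 1.1 x 10^-8 = 9.09e-7.
[H^+] = sqrt(Ka x [NH3OH+]) = sqrt(9.09e-7 x 0.1161) = 0.000325 M.
pH = -log(0.000325) = 3.49.

3.49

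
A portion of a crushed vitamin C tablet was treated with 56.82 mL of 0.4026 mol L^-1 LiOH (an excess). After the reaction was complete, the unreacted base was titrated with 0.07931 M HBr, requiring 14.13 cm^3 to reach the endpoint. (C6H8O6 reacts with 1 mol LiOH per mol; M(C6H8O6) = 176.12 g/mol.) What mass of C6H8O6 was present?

3.83 g

Total n(LiOH) added = 0.4026 x 0.05682 = 0.02288 mol.
n(HBr) used = 0.07931 x 0.01413 = 0.001121 mol, which equals the excess n(LiOH).
So n(LiOH) consumed by the sample = 0.02288 - 0.001121 = 0.02176 mol.
n(C6H8O6) = 0.02176 / 1 = 0.02176 mol.
mass = 0.02176 mol x 176.12 g/mol = 3.83 g.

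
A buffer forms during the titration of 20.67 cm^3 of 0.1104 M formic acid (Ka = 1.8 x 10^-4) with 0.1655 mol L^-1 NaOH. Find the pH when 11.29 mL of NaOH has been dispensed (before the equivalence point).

4.40

Initial n(HCOOH) = 0.1104 x 0.02067 = 0.002282 mol.
n(NaOH) added = 0.1655 x 0.01129 = 0.001868 mol, converting that many moles of HCOOH to HCOO-.
Remaining n(HCOOH) = 0.0004135 mol; n(HCOO-) = 0.001868 mol.
By Henderson-Hasselbalch, pH = pKa + log([A^-]/[HA]) = 3.74 + log(0.001868/0.0004135) = 3.74 + (+0.66) = 4.40.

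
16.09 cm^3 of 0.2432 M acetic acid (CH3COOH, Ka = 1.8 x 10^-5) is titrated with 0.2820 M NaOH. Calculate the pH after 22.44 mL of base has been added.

12.80

n(acid) = 0.2432 x 0.01609 = 0.003913 mol; n(NaOH) added = 0.2820 x 0.02244 = 0.006328 mol.
Base is in excess by 0.006328 - 0.003913 = 0.002415 mol in a total volume of 0.03853 L.
[OH^-] = 0.002415/0.03853 = 0.06268 M, so pOH = 1.20 and pH = 14.00 - 1.20 = 12.80.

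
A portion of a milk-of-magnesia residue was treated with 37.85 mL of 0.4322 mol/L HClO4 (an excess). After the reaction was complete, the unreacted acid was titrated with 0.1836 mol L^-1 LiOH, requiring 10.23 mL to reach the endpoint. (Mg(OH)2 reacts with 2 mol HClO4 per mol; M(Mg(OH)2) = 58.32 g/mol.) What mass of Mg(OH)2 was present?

0.422 g

Total n(HClO4) added = 0.4322 x 0.03785 = 0.01636 mol.
n(LiOH) used = 0.1836 x 0.01023 = 0.001878 mol, which equals the excess n(HClO4).
So n(HClO4) consumed by the sample = 0.01636 - 0.001878 = 0.01448 mol.
n(Mg(OH)2) = 0.01448 / 2 = 0.007240 mol.
mass = 0.007240 mol x 58.32 g/mol = 0.422 g.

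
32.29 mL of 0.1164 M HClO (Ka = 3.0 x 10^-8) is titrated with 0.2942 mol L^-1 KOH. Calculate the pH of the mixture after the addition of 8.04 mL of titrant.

7.75

Initial n(HClO) = 0.1164 x 0.03229 = 0.003759 mol.
n(KOH) added = 0.2942 x 0.008040 = 0.002365 mol, converting that many moles of HClO to ClO-.
Remaining n(HClO) = 0.001393 mol; n(ClO-) = 0.002365 mol.
By Henderson-Hasselbalch, pH = pKa + log([A^-]/[HA]) = 7.52 + log(0.002365/0.001393) = 7.52 + (+0.23) = 7.75.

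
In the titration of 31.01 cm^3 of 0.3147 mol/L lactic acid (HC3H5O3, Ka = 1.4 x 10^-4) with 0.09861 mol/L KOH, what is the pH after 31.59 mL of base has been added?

3.52

Initial n(HC3H5O3) = 0.3147 x 0.03101 = 0.009759 mol.
n(KOH) added = 0.09861 x 0.03159 = 0.003115 mol, converting that many moles of HC3H5O3 to C3H5O3-.
Remaining n(HC3H5O3) = 0.006644 mol; n(C3H5O3-) = 0.003115 mol.
By Henderson-Hasselbalch, pH = pKa + log([A^-]/[HA]) = 3.85 + log(0.003115/0.006644) = 3.85 + (-0.33) = 3.52.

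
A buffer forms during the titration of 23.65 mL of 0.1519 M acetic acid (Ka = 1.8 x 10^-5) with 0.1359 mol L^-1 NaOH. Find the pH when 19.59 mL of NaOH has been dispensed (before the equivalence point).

5.20

Initial n(CH3COOH) = 0.1519 x 0.02365 = 0.003592 mol.
n(NaOH) added = 0.1359 x 0.01959 = 0.002662 mol, converting that many moles of CH3COOH to CH3COO-.
Remaining n(CH3COOH) = 0.0009302 mol; n(CH3COO-) = 0.002662 mol.
By Henderson-Hasselbalch, pH = pKa + log([A^-]/[HA]) = 4.74 + log(0.002662/0.0009302) = 4.74 + (+0.46) = 5.20.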